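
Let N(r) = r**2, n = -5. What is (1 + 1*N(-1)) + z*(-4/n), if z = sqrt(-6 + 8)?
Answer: 2 + 4*sqrt(2)/5 ≈ 3.1314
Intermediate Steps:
z = sqrt(2) ≈ 1.4142
(1 + 1*N(-1)) + z*(-4/n) = (1 + 1*(-1)**2) + sqrt(2)*(-4/(-5)) = (1 + 1*1) + sqrt(2)*(-4*(-1/5)) = (1 + 1) + sqrt(2)*(4/5) = 2 + 4*sqrt(2)/5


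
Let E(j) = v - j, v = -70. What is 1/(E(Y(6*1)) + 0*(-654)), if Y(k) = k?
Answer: -1/76 ≈ -0.013158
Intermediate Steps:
E(j) = -70 - j
1/(E(Y(6*1)) + 0*(-654)) = 1/((-70 - 6) + 0*(-654)) = 1/((-70 - 1*6) + 0) = 1/((-70 - 6) + 0) = 1/(-76 + 0) = 1/(-76) = -1/76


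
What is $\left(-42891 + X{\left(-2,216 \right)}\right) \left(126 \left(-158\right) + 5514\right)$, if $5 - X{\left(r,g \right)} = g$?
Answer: $620410188$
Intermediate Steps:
$X{\left(r,g \right)} = 5 - g$
$\left(-42891 + X{\left(-2,216 \right)}\right) \left(126 \left(-158\right) + 5514\right) = \left(-42891 + \left(5 - 216\right)\right) \left(126 \left(-158\right) + 5514\right) = \left(-42891 + \left(5 - 216\right)\right) \left(-19908 + 5514\right) = \left(-42891 - 211\right) \left(-14394\right) = \left(-43102\right) \left(-14394\right) = 620410188$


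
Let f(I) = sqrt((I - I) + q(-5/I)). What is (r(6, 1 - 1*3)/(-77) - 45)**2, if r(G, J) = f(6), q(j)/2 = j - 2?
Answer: (10395 + I*sqrt(51))**2/53361 ≈ 2025.0 + 2.7824*I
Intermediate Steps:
q(j) = -4 + 2*j (q(j) = 2*(j - 2) = 2*(-2 + j) = -4 + 2*j)
f(I) = sqrt(-4 - 10/I) (f(I) = sqrt((I - I) + (-4 + 2*(-5/I))) = sqrt(0 + (-4 - 10/I)) = sqrt(-4 - 10/I))
r(G, J) = I*sqrt(51)/3 (r(G, J) = sqrt(-4 - 10/6) = sqrt(-4 - 10*1/6) = sqrt(-4 - 5/3) = sqrt(-17/3) = I*sqrt(51)/3)
(r(6, 1 - 1*3)/(-77) - 45)**2 = ((I*sqrt(51)/3)/(-77) - 45)**2 = ((I*sqrt(51)/3)*(-1/77) - 45)**2 = (-I*sqrt(51)/231 - 45)**2 = (-45 - I*sqrt(51)/231)**2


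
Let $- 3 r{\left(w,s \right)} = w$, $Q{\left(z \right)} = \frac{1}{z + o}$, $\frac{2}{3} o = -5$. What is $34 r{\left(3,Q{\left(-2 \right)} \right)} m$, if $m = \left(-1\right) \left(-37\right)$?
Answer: $-1258$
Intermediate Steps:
$o = - \frac{15}{2}$ ($o = \frac{3}{2} \left(-5\right) = - \frac{15}{2} \approx -7.5$)
$m = 37$
$Q{\left(z \right)} = \frac{1}{- \frac{15}{2} + z}$ ($Q{\left(z \right)} = \frac{1}{z - \frac{15}{2}} = \frac{1}{- \frac{15}{2} + z}$)
$r{\left(w,s \right)} = - \frac{w}{3}$
$34 r{\left(3,Q{\left(-2 \right)} \right)} m = 34 \left(\left(- \frac{1}{3}\right) 3\right) 37 = 34 \left(-1\right) 37 = \left(-34\right) 37 = -1258$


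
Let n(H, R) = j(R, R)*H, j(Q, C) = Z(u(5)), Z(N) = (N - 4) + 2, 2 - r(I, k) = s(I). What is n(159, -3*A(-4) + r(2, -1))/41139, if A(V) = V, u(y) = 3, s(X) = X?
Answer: 53/13713 ≈ 0.0038649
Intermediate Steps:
r(I, k) = 2 - I
Z(N) = -2 + N (Z(N) = (-4 + N) + 2 = -2 + N)
j(Q, C) = 1 (j(Q, C) = -2 + 3 = 1)
n(H, R) = H (n(H, R) = 1*H = H)
n(159, -3*A(-4) + r(2, -1))/41139 = 159/41139 = 159*(1/41139) = 53/13713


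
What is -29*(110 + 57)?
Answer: -4843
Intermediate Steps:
-29*(110 + 57) = -29*167 = -4843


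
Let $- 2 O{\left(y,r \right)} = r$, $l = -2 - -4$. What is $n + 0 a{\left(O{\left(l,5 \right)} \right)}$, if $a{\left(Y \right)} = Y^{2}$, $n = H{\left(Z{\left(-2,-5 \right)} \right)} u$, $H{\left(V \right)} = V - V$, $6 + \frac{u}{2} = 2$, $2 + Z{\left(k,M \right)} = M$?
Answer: $0$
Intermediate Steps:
$Z{\left(k,M \right)} = -2 + M$
$l = 2$ ($l = -2 + 4 = 2$)
$u = -8$ ($u = -12 + 2 \cdot 2 = -12 + 4 = -8$)
$O{\left(y,r \right)} = - \frac{r}{2}$
$H{\left(V \right)} = 0$
$n = 0$ ($n = 0 \left(-8\right) = 0$)
$n + 0 a{\left(O{\left(l,5 \right)} \right)} = 0 + 0 \left(\left(- \frac{1}{2}\right) 5\right)^{2} = 0 + 0 \left(- \frac{5}{2}\right)^{2} = 0 + 0 \cdot \frac{25}{4} = 0 + 0 = 0$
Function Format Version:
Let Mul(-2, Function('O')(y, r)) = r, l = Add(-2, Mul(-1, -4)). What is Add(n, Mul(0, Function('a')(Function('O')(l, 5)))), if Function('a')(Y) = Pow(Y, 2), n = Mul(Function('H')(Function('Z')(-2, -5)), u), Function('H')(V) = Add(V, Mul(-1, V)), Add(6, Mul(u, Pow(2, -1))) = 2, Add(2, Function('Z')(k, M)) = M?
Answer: 0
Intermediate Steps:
Function('Z')(k, M) = Add(-2, M)
l = 2 (l = Add(-2, 4) = 2)
u = -8 (u = Add(-12, Mul(2, 2)) = Add(-12, 4) = -8)
Function('O')(y, r) = Mul(Rational(-1, 2), r)
Function('H')(V) = 0
n = 0 (n = Mul(0, -8) = 0)
Add(n, Mul(0, Function('a')(Function('O')(l, 5)))) = Add(0, Mul(0, Pow(Mul(Rational(-1, 2), 5), 2))) = Add(0, Mul(0, Pow(Rational(-5, 2), 2))) = Add(0, Mul(0, Rational(25, 4))) = Add(0, 0) = 0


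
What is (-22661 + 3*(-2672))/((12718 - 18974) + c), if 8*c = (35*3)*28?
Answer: 61354/11777 ≈ 5.2096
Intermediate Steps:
c = 735/2 (c = ((35*3)*28)/8 = (105*28)/8 = (1/8)*2940 = 735/2 ≈ 367.50)
(-22661 + 3*(-2672))/((12718 - 18974) + c) = (-22661 + 3*(-2672))/((12718 - 18974) + 735/2) = (-22661 - 8016)/(-6256 + 735/2) = -30677/(-11777/2) = -30677*(-2/11777) = 61354/11777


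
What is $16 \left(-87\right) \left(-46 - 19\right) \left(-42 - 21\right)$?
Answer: $-5700240$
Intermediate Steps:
$16 \left(-87\right) \left(-46 - 19\right) \left(-42 - 21\right) = - 1392 \left(\left(-65\right) \left(-63\right)\right) = \left(-1392\right) 4095 = -5700240$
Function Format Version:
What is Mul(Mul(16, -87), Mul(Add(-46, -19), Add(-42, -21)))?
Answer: -5700240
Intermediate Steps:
Mul(Mul(16, -87), Mul(Add(-46, -19), Add(-42, -21))) = Mul(-1392, Mul(-65, -63)) = Mul(-1392, 4095) = -5700240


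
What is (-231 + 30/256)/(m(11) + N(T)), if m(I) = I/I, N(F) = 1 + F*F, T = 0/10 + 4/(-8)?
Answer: -9851/96 ≈ -102.61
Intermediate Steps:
T = -½ (T = 0*(⅒) + 4*(-⅛) = 0 - ½ = -½ ≈ -0.50000)
N(F) = 1 + F²
m(I) = 1
(-231 + 30/256)/(m(11) + N(T)) = (-231 + 30/256)/(1 + (1 + (-½)²)) = (-231 + 30*(1/256))/(1 + (1 + ¼)) = (-231 + 15/128)/(1 + 5/4) = -29553/(128*9/4) = -29553/128*4/9 = -9851/96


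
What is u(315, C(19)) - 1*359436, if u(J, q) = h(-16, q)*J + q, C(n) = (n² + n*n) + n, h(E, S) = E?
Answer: -363735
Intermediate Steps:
C(n) = n + 2*n² (C(n) = (n² + n²) + n = 2*n² + n = n + 2*n²)
u(J, q) = q - 16*J (u(J, q) = -16*J + q = q - 16*J)
u(315, C(19)) - 1*359436 = (19*(1 + 2*19) - 16*315) - 1*359436 = (19*(1 + 38) - 5040) - 359436 = (19*39 - 5040) - 359436 = (741 - 5040) - 359436 = -4299 - 359436 = -363735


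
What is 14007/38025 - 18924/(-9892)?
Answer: 71511862/31345275 ≈ 2.2814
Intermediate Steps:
14007/38025 - 18924/(-9892) = 14007*(1/38025) - 18924*(-1/9892) = 4669/12675 + 4731/2473 = 71511862/31345275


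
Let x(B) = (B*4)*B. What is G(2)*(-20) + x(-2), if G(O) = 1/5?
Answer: 12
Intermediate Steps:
x(B) = 4*B² (x(B) = (4*B)*B = 4*B²)
G(O) = ⅕
G(2)*(-20) + x(-2) = (⅕)*(-20) + 4*(-2)² = -4 + 4*4 = -4 + 16 = 12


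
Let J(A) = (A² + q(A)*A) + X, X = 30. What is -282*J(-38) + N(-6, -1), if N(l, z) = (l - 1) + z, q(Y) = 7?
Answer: -340664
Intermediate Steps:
N(l, z) = -1 + l + z (N(l, z) = (-1 + l) + z = -1 + l + z)
J(A) = 30 + A² + 7*A (J(A) = (A² + 7*A) + 30 = 30 + A² + 7*A)
-282*J(-38) + N(-6, -1) = -282*(30 + (-38)² + 7*(-38)) + (-1 - 6 - 1) = -282*(30 + 1444 - 266) - 8 = -282*1208 - 8 = -340656 - 8 = -340664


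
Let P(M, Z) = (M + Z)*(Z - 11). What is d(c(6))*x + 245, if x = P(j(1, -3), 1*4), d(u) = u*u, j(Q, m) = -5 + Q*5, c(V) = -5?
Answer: -455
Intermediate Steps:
j(Q, m) = -5 + 5*Q
d(u) = u**2
P(M, Z) = (-11 + Z)*(M + Z) (P(M, Z) = (M + Z)*(-11 + Z) = (-11 + Z)*(M + Z))
x = -28 (x = (1*4)**2 - 11*(-5 + 5*1) - 11*4 + (-5 + 5*1)*(1*4) = 4**2 - 11*(-5 + 5) - 11*4 + (-5 + 5)*4 = 16 - 11*0 - 44 + 0*4 = 16 + 0 - 44 + 0 = -28)
d(c(6))*x + 245 = (-5)**2*(-28) + 245 = 25*(-28) + 245 = -700 + 245 = -455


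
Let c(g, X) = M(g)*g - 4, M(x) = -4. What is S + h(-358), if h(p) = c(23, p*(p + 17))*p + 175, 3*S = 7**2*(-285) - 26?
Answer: 89638/3 ≈ 29879.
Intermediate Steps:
c(g, X) = -4 - 4*g (c(g, X) = -4*g - 4 = -4 - 4*g)
S = -13991/3 (S = (7**2*(-285) - 26)/3 = (49*(-285) - 26)/3 = (-13965 - 26)/3 = (1/3)*(-13991) = -13991/3 ≈ -4663.7)
h(p) = 175 - 96*p (h(p) = (-4 - 4*23)*p + 175 = (-4 - 92)*p + 175 = -96*p + 175 = 175 - 96*p)
S + h(-358) = -13991/3 + (175 - 96*(-358)) = -13991/3 + (175 + 34368) = -13991/3 + 34543 = 89638/3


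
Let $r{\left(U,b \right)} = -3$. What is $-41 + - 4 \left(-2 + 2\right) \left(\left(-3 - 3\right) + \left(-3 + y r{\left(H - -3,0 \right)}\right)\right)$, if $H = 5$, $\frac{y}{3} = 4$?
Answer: $-41$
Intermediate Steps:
$y = 12$ ($y = 3 \cdot 4 = 12$)
$-41 + - 4 \left(-2 + 2\right) \left(\left(-3 - 3\right) + \left(-3 + y r{\left(H - -3,0 \right)}\right)\right) = -41 + - 4 \left(-2 + 2\right) \left(\left(-3 - 3\right) + \left(-3 + 12 \left(-3\right)\right)\right) = -41 + \left(-4\right) 0 \left(-6 - 39\right) = -41 + 0 \left(-6 - 39\right) = -41 + 0 \left(-45\right) = -41 + 0 = -41$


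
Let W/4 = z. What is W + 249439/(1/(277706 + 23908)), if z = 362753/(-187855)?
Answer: 14133138400487818/187855 ≈ 7.5234e+10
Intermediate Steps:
z = -362753/187855 (z = 362753*(-1/187855) = -362753/187855 ≈ -1.9310)
W = -1451012/187855 (W = 4*(-362753/187855) = -1451012/187855 ≈ -7.7241)
W + 249439/(1/(277706 + 23908)) = -1451012/187855 + 249439/(1/(277706 + 23908)) = -1451012/187855 + 249439/(1/301614) = -1451012/187855 + 249439*301614 = -1451012/187855 + 75234294546 = 14133138400487818/187855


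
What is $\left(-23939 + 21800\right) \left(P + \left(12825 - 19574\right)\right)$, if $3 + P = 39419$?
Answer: $-69874713$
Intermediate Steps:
$P = 39416$ ($P = -3 + 39419 = 39416$)
$\left(-23939 + 21800\right) \left(P + \left(12825 - 19574\right)\right) = \left(-23939 + 21800\right) \left(39416 + \left(12825 - 19574\right)\right) = - 2139 \left(39416 + \left(12825 - 19574\right)\right) = - 2139 \left(39416 - 6749\right) = \left(-2139\right) 32667 = -69874713$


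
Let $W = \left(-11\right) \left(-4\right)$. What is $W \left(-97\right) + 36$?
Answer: $-4232$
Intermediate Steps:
$W = 44$
$W \left(-97\right) + 36 = 44 \left(-97\right) + 36 = -4268 + 36 = -4232$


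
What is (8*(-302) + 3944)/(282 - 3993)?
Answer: -1528/3711 ≈ -0.41175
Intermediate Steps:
(8*(-302) + 3944)/(282 - 3993) = (-2416 + 3944)/(-3711) = 1528*(-1/3711) = -1528/3711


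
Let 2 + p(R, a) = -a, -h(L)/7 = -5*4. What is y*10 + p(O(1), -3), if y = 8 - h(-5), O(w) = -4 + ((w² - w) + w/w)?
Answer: -1319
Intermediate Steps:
h(L) = 140 (h(L) = -(-35)*4 = -7*(-20) = 140)
O(w) = -3 + w² - w (O(w) = -4 + ((w² - w) + 1) = -4 + (1 + w² - w) = -3 + w² - w)
p(R, a) = -2 - a
y = -132 (y = 8 - 1*140 = 8 - 140 = -132)
y*10 + p(O(1), -3) = -132*10 + (-2 - 1*(-3)) = -1320 + (-2 + 3) = -1320 + 1 = -1319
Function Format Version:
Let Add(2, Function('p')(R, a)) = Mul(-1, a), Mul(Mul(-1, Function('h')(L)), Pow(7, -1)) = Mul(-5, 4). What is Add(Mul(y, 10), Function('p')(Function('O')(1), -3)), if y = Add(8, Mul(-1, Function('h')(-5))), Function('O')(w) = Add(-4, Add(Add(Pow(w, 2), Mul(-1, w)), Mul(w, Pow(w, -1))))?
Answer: -1319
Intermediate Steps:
Function('h')(L) = 140 (Function('h')(L) = Mul(-7, Mul(-5, 4)) = Mul(-7, -20) = 140)
Function('O')(w) = Add(-3, Pow(w, 2), Mul(-1, w)) (Function('O')(w) = Add(-4, Add(Add(Pow(w, 2), Mul(-1, w)), 1)) = Add(-4, Add(1, Pow(w, 2), Mul(-1, w))) = Add(-3, Pow(w, 2), Mul(-1, w)))
Function('p')(R, a) = Add(-2, Mul(-1, a))
y = -132 (y = Add(8, Mul(-1, 140)) = Add(8, -140) = -132)
Add(Mul(y, 10), Function('p')(Function('O')(1), -3)) = Add(Mul(-132, 10), Add(-2, Mul(-1, -3))) = Add(-1320, Add(-2, 3)) = Add(-1320, 1) = -1319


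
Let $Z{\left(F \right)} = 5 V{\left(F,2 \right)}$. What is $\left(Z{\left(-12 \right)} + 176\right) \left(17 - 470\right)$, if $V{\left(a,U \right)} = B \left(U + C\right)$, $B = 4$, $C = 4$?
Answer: $-134088$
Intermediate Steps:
$V{\left(a,U \right)} = 16 + 4 U$ ($V{\left(a,U \right)} = 4 \left(U + 4\right) = 4 \left(4 + U\right) = 16 + 4 U$)
$Z{\left(F \right)} = 120$ ($Z{\left(F \right)} = 5 \left(16 + 4 \cdot 2\right) = 5 \left(16 + 8\right) = 5 \cdot 24 = 120$)
$\left(Z{\left(-12 \right)} + 176\right) \left(17 - 470\right) = \left(120 + 176\right) \left(17 - 470\right) = 296 \left(-453\right) = -134088$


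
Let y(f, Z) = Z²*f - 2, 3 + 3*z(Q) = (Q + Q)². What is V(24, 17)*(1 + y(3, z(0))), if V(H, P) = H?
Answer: 48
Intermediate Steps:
z(Q) = -1 + 4*Q²/3 (z(Q) = -1 + (Q + Q)²/3 = -1 + (2*Q)²/3 = -1 + (4*Q²)/3 = -1 + 4*Q²/3)
y(f, Z) = -2 + f*Z² (y(f, Z) = f*Z² - 2 = -2 + f*Z²)
V(24, 17)*(1 + y(3, z(0))) = 24*(1 + (-2 + 3*(-1 + (4/3)*0²)²)) = 24*(1 + (-2 + 3*(-1 + (4/3)*0)²)) = 24*(1 + (-2 + 3*(-1 + 0)²)) = 24*(1 + (-2 + 3*(-1)²)) = 24*(1 + (-2 + 3*1)) = 24*(1 + (-2 + 3)) = 24*(1 + 1) = 24*2 = 48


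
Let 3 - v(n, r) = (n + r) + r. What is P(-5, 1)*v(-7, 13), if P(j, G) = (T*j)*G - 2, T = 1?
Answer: 112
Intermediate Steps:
v(n, r) = 3 - n - 2*r (v(n, r) = 3 - ((n + r) + r) = 3 - (n + 2*r) = 3 + (-n - 2*r) = 3 - n - 2*r)
P(j, G) = -2 + G*j (P(j, G) = (1*j)*G - 2 = j*G - 2 = G*j - 2 = -2 + G*j)
P(-5, 1)*v(-7, 13) = (-2 + 1*(-5))*(3 - 1*(-7) - 2*13) = (-2 - 5)*(3 + 7 - 26) = -7*(-16) = 112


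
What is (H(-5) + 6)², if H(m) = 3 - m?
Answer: 196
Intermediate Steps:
(H(-5) + 6)² = ((3 - 1*(-5)) + 6)² = ((3 + 5) + 6)² = (8 + 6)² = 14² = 196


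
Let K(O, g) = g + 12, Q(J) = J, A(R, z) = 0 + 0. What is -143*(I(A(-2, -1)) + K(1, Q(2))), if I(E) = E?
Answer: -2002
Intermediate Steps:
A(R, z) = 0
K(O, g) = 12 + g
-143*(I(A(-2, -1)) + K(1, Q(2))) = -143*(0 + (12 + 2)) = -143*(0 + 14) = -143*14 = -2002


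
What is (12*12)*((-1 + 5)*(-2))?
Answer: -1152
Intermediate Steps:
(12*12)*((-1 + 5)*(-2)) = 144*(4*(-2)) = 144*(-8) = -1152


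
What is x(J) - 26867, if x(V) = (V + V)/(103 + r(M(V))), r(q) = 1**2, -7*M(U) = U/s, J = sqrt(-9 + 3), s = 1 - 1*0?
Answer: -26867 + I*sqrt(6)/52 ≈ -26867.0 + 0.047106*I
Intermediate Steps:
s = 1 (s = 1 + 0 = 1)
J = I*sqrt(6) (J = sqrt(-6) = I*sqrt(6) ≈ 2.4495*I)
M(U) = -U/7 (M(U) = -U/(7*1) = -U/7)
r(q) = 1
x(V) = V/52 (x(V) = (V + V)/(103 + 1) = (2*V)/104 = (2*V)*(1/104) = V/52)
x(J) - 26867 = (I*sqrt(6))/52 - 26867 = I*sqrt(6)/52 - 26867 = -26867 + I*sqrt(6)/52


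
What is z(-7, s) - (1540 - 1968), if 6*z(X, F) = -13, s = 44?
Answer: 2555/6 ≈ 425.83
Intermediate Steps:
z(X, F) = -13/6 (z(X, F) = (1/6)*(-13) = -13/6)
z(-7, s) - (1540 - 1968) = -13/6 - (1540 - 1968) = -13/6 - 1*(-428) = -13/6 + 428 = 2555/6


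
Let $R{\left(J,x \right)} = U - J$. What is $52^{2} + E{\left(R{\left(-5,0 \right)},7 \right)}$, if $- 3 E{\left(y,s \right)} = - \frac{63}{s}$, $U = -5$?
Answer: $2707$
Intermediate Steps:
$R{\left(J,x \right)} = -5 - J$
$E{\left(y,s \right)} = \frac{21}{s}$ ($E{\left(y,s \right)} = - \frac{\left(-63\right) \frac{1}{s}}{3} = \frac{21}{s}$)
$52^{2} + E{\left(R{\left(-5,0 \right)},7 \right)} = 52^{2} + \frac{21}{7} = 2704 + 21 \cdot \frac{1}{7} = 2704 + 3 = 2707$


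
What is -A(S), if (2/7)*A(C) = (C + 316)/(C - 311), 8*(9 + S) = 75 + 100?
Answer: 6139/1590 ≈ 3.8610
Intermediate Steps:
S = 103/8 (S = -9 + (75 + 100)/8 = -9 + (⅛)*175 = -9 + 175/8 = 103/8 ≈ 12.875)
A(C) = 7*(316 + C)/(2*(-311 + C)) (A(C) = 7*((C + 316)/(C - 311))/2 = 7*((316 + C)/(-311 + C))/2 = 7*(316 + C)/(2*(-311 + C)))
-A(S) = -7*(316 + 103/8)/(2*(-311 + 103/8)) = -7*2631/(2*(-2385/8)*8) = -7*(-8)*2631/(2*2385*8) = -1*(-6139/1590) = 6139/1590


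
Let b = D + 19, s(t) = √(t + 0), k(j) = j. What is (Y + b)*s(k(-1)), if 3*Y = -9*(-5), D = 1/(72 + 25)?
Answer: 3299*I/97 ≈ 34.01*I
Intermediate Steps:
D = 1/97 ≈ 0.010309
Y = 15 (Y = (-9*(-5))/3 = (⅓)*45 = 15)
s(t) = √t
b = 1844/97 (b = 1/97 + 19 = 1844/97 ≈ 19.010)
(Y + b)*s(k(-1)) = (15 + 1844/97)*√(-1) = 3299*I/97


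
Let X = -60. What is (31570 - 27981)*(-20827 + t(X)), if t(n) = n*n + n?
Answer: -62043043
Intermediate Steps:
t(n) = n + n**2 (t(n) = n**2 + n = n + n**2)
(31570 - 27981)*(-20827 + t(X)) = (31570 - 27981)*(-20827 - 60*(1 - 60)) = 3589*(-20827 - 60*(-59)) = 3589*(-20827 + 3540) = 3589*(-17287) = -62043043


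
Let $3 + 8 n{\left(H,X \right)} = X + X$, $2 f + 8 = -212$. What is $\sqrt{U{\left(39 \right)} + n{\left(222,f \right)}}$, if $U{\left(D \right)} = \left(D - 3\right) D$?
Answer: $\frac{\sqrt{22018}}{4} \approx 37.096$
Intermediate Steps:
$f = -110$ ($f = -4 + \frac{1}{2} \left(-212\right) = -4 - 106 = -110$)
$U{\left(D \right)} = D \left(-3 + D\right)$ ($U{\left(D \right)} = \left(-3 + D\right) D = D \left(-3 + D\right)$)
$n{\left(H,X \right)} = - \frac{3}{8} + \frac{X}{4}$ ($n{\left(H,X \right)} = - \frac{3}{8} + \frac{X + X}{8} = - \frac{3}{8} + \frac{2 X}{8} = - \frac{3}{8} + \frac{X}{4}$)
$\sqrt{U{\left(39 \right)} + n{\left(222,f \right)}} = \sqrt{39 \left(-3 + 39\right) + \left(- \frac{3}{8} + \frac{1}{4} \left(-110\right)\right)} = \sqrt{39 \cdot 36 - \frac{223}{8}} = \sqrt{1404 - \frac{223}{8}} = \sqrt{\frac{11009}{8}} = \frac{\sqrt{22018}}{4}$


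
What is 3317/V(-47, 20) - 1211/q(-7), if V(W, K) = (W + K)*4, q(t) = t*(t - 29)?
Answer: -959/27 ≈ -35.518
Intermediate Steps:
q(t) = t*(-29 + t)
V(W, K) = 4*K + 4*W (V(W, K) = (K + W)*4 = 4*K + 4*W)
3317/V(-47, 20) - 1211/q(-7) = 3317/(4*20 + 4*(-47)) - 1211*(-1/(7*(-29 - 7))) = 3317/(80 - 188) - 1211/((-7*(-36))) = 3317/(-108) - 1211/252 = 3317*(-1/108) - 1211*1/252 = -3317/108 - 173/36 = -959/27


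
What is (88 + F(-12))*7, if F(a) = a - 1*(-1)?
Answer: 539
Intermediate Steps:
F(a) = 1 + a (F(a) = a + 1 = 1 + a)
(88 + F(-12))*7 = (88 + (1 - 12))*7 = (88 - 11)*7 = 77*7 = 539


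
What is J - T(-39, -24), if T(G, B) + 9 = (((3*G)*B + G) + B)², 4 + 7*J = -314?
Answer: -52745430/7 ≈ -7.5351e+6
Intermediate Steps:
J = -318/7 (J = -4/7 + (⅐)*(-314) = -4/7 - 314/7 = -318/7 ≈ -45.429)
T(G, B) = -9 + (B + G + 3*B*G)² (T(G, B) = -9 + (((3*G)*B + G) + B)² = -9 + ((3*B*G + G) + B)² = -9 + ((G + 3*B*G) + B)² = -9 + (B + G + 3*B*G)²)
J - T(-39, -24) = -318/7 - (-9 + (-24 - 39 + 3*(-24)*(-39))²) = -318/7 - (-9 + (-24 - 39 + 2808)²) = -318/7 - (-9 + 2745²) = -318/7 - (-9 + 7535025) = -318/7 - 1*7535016 = -318/7 - 7535016 = -52745430/7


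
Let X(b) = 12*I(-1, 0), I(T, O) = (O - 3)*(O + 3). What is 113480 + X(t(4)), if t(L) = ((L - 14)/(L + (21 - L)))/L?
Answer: 113372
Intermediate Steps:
t(L) = (-⅔ + L/21)/L (t(L) = ((-14 + L)/21)/L = ((-14 + L)*(1/21))/L = (-⅔ + L/21)/L)
I(T, O) = (-3 + O)*(3 + O)
X(b) = -108 (X(b) = 12*(-9 + 0²) = 12*(-9 + 0) = 12*(-9) = -108)
113480 + X(t(4)) = 113480 - 108 = 113372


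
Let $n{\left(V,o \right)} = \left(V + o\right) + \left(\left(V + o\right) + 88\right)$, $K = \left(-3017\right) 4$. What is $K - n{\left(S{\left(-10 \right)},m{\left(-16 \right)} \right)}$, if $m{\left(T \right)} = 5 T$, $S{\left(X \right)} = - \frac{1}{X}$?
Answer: $- \frac{59981}{5} \approx -11996.0$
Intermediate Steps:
$K = -12068$
$n{\left(V,o \right)} = 88 + 2 V + 2 o$ ($n{\left(V,o \right)} = \left(V + o\right) + \left(88 + V + o\right) = 88 + 2 V + 2 o$)
$K - n{\left(S{\left(-10 \right)},m{\left(-16 \right)} \right)} = -12068 - \left(88 + 2 \left(- \frac{1}{-10}\right) + 2 \cdot 5 \left(-16\right)\right) = -12068 - \left(88 + 2 \left(\left(-1\right) \left(- \frac{1}{10}\right)\right) + 2 \left(-80\right)\right) = -12068 - \left(88 + 2 \cdot \frac{1}{10} - 160\right) = -12068 - \left(88 + \frac{1}{5} - 160\right) = -12068 - - \frac{359}{5} = -12068 + \frac{359}{5} = - \frac{59981}{5}$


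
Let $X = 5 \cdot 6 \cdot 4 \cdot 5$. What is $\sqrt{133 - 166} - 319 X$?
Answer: $-191400 + i \sqrt{33} \approx -1.914 \cdot 10^{5} + 5.7446 i$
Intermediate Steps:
$X = 600$ ($X = 30 \cdot 20 = 600$)
$\sqrt{133 - 166} - 319 X = \sqrt{133 - 166} - 191400 = \sqrt{-33} - 191400 = i \sqrt{33} - 191400 = -191400 + i \sqrt{33}$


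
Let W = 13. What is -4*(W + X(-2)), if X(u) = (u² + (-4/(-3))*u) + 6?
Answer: -244/3 ≈ -81.333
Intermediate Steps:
X(u) = 6 + u² + 4*u/3 (X(u) = (u² + (-4*(-⅓))*u) + 6 = (u² + 4*u/3) + 6 = 6 + u² + 4*u/3)
-4*(W + X(-2)) = -4*(13 + (6 + (-2)² + (4/3)*(-2))) = -4*(13 + (6 + 4 - 8/3)) = -4*(13 + 22/3) = -4*61/3 = -244/3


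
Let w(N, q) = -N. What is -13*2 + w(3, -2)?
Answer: -29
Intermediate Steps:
-13*2 + w(3, -2) = -13*2 - 1*3 = -26 - 3 = -29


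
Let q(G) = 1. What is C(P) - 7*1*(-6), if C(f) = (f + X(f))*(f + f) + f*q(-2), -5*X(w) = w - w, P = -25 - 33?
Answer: 6712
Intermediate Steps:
P = -58
X(w) = 0 (X(w) = -(w - w)/5 = -⅕*0 = 0)
C(f) = f + 2*f² (C(f) = (f + 0)*(f + f) + f*1 = f*(2*f) + f = 2*f² + f = f + 2*f²)
C(P) - 7*1*(-6) = -58*(1 + 2*(-58)) - 7*1*(-6) = -58*(1 - 116) - 7*(-6) = -58*(-115) - 1*(-42) = 6670 + 42 = 6712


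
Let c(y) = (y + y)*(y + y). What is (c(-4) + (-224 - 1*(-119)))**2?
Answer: 1681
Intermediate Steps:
c(y) = 4*y**2 (c(y) = (2*y)*(2*y) = 4*y**2)
(c(-4) + (-224 - 1*(-119)))**2 = (4*(-4)**2 + (-224 - 1*(-119)))**2 = (4*16 + (-224 + 119))**2 = (64 - 105)**2 = (-41)**2 = 1681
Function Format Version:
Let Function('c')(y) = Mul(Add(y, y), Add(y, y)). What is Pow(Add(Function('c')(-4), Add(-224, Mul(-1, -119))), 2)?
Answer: 1681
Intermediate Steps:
Function('c')(y) = Mul(4, Pow(y, 2)) (Function('c')(y) = Mul(Mul(2, y), Mul(2, y)) = Mul(4, Pow(y, 2)))
Pow(Add(Function('c')(-4), Add(-224, Mul(-1, -119))), 2) = Pow(Add(Mul(4, Pow(-4, 2)), Add(-224, Mul(-1, -119))), 2) = Pow(Add(Mul(4, 16), Add(-224, 119)), 2) = Pow(Add(64, -105), 2) = Pow(-41, 2) = 1681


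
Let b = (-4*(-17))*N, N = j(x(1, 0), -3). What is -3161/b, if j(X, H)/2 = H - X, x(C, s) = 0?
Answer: 3161/408 ≈ 7.7476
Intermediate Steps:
j(X, H) = -2*X + 2*H (j(X, H) = 2*(H - X) = -2*X + 2*H)
N = -6 (N = -2*0 + 2*(-3) = 0 - 6 = -6)
b = -408 (b = -4*(-17)*(-6) = 68*(-6) = -408)
-3161/b = -3161/(-408) = -3161*(-1/408) = 3161/408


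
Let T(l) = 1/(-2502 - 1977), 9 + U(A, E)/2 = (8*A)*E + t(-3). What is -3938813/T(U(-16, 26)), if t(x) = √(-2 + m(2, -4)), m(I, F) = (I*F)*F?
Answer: 17641943427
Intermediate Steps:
m(I, F) = I*F² (m(I, F) = (F*I)*F = I*F²)
t(x) = √30 (t(x) = √(-2 + 2*(-4)²) = √(-2 + 2*16) = √(-2 + 32) = √30)
U(A, E) = -18 + 2*√30 + 16*A*E (U(A, E) = -18 + 2*((8*A)*E + √30) = -18 + 2*(8*A*E + √30) = -18 + 2*(√30 + 8*A*E) = -18 + (2*√30 + 16*A*E) = -18 + 2*√30 + 16*A*E)
T(l) = -1/4479 (T(l) = 1/(-4479) = -1/4479)
-3938813/T(U(-16, 26)) = -3938813/(-1/4479) = -3938813*(-4479) = 17641943427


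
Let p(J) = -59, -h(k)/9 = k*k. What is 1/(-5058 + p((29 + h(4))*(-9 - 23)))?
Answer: -1/5117 ≈ -0.00019543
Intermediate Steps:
h(k) = -9*k**2 (h(k) = -9*k*k = -9*k**2)
1/(-5058 + p((29 + h(4))*(-9 - 23))) = 1/(-5058 - 59) = 1/(-5117) = -1/5117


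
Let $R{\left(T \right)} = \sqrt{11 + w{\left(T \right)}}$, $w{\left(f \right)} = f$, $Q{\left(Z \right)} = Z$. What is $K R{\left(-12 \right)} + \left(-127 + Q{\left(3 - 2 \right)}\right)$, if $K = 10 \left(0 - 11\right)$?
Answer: $-126 - 110 i \approx -126.0 - 110.0 i$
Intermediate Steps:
$K = -110$ ($K = 10 \left(-11\right) = -110$)
$R{\left(T \right)} = \sqrt{11 + T}$
$K R{\left(-12 \right)} + \left(-127 + Q{\left(3 - 2 \right)}\right) = - 110 \sqrt{11 - 12} + \left(-127 + \left(3 - 2\right)\right) = - 110 \sqrt{-1} + \left(-127 + 1\right) = - 110 i - 126 = -126 - 110 i$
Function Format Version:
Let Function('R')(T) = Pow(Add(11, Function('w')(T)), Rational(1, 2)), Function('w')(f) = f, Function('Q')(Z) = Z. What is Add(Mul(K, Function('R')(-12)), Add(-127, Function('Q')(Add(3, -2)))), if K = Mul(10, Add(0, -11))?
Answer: Add(-126, Mul(-110, I)) ≈ Add(-126.00, Mul(-110.00, I))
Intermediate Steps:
K = -110 (K = Mul(10, -11) = -110)
Function('R')(T) = Pow(Add(11, T), Rational(1, 2))
Add(Mul(K, Function('R')(-12)), Add(-127, Function('Q')(Add(3, -2)))) = Add(Mul(-110, Pow(Add(11, -12), Rational(1, 2))), Add(-127, Add(3, -2))) = Add(Mul(-110, Pow(-1, Rational(1, 2))), Add(-127, 1)) = Add(Mul(-110, I), -126) = Add(-126, Mul(-110, I))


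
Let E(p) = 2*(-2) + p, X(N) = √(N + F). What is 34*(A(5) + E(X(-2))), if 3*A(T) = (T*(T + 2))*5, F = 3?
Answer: 5644/3 ≈ 1881.3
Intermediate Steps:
X(N) = √(3 + N) (X(N) = √(N + 3) = √(3 + N))
E(p) = -4 + p
A(T) = 5*T*(2 + T)/3 (A(T) = ((T*(T + 2))*5)/3 = ((T*(2 + T))*5)/3 = (5*T*(2 + T))/3 = 5*T*(2 + T)/3)
34*(A(5) + E(X(-2))) = 34*((5/3)*5*(2 + 5) + (-4 + √(3 - 2))) = 34*((5/3)*5*7 + (-4 + √1)) = 34*(175/3 + (-4 + 1)) = 34*(175/3 - 3) = 34*(166/3) = 5644/3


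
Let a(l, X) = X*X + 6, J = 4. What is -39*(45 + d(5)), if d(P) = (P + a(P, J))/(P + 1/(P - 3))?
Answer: -21411/11 ≈ -1946.5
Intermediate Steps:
a(l, X) = 6 + X² (a(l, X) = X² + 6 = 6 + X²)
d(P) = (22 + P)/(P + 1/(-3 + P)) (d(P) = (P + (6 + 4²))/(P + 1/(P - 3)) = (P + (6 + 16))/(P + 1/(-3 + P)) = (P + 22)/(P + 1/(-3 + P)) = (22 + P)/(P + 1/(-3 + P)))
-39*(45 + d(5)) = -39*(45 + (-66 + 5² + 19*5)/(1 + 5² - 3*5)) = -39*(45 + (-66 + 25 + 95)/(1 + 25 - 15)) = -39*(45 + 54/11) = -39*549/11 = -21411/11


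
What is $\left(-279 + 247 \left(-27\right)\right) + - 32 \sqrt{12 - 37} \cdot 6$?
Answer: $-6948 - 960 i \approx -6948.0 - 960.0 i$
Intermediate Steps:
$\left(-279 + 247 \left(-27\right)\right) + - 32 \sqrt{12 - 37} \cdot 6 = \left(-279 - 6669\right) + - 32 \sqrt{-25} \cdot 6 = -6948 + - 32 \cdot 5 i 6 = -6948 + - 160 i 6 = -6948 - 960 i$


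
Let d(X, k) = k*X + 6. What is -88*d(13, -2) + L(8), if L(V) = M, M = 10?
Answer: 1770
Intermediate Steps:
L(V) = 10
d(X, k) = 6 + X*k (d(X, k) = X*k + 6 = 6 + X*k)
-88*d(13, -2) + L(8) = -88*(6 + 13*(-2)) + 10 = -88*(6 - 26) + 10 = -88*(-20) + 10 = 1760 + 10 = 1770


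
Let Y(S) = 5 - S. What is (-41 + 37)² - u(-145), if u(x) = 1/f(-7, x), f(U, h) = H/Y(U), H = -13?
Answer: 220/13 ≈ 16.923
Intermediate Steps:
f(U, h) = -13/(5 - U)
u(x) = -12/13 (u(x) = 1/(13/(-5 - 7)) = 1/(13/(-12)) = 1/(13*(-1/12)) = 1/(-13/12) = -12/13)
(-41 + 37)² - u(-145) = (-41 + 37)² - 1*(-12/13) = (-4)² + 12/13 = 16 + 12/13 = 220/13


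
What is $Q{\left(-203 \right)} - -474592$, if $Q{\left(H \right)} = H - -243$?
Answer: $474632$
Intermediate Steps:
$Q{\left(H \right)} = 243 + H$ ($Q{\left(H \right)} = H + 243 = 243 + H$)
$Q{\left(-203 \right)} - -474592 = \left(243 - 203\right) - -474592 = 40 + 474592 = 474632$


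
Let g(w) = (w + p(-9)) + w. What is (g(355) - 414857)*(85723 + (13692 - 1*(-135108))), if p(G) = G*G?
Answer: -97108000518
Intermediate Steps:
p(G) = G**2
g(w) = 81 + 2*w (g(w) = (w + (-9)**2) + w = (w + 81) + w = (81 + w) + w = 81 + 2*w)
(g(355) - 414857)*(85723 + (13692 - 1*(-135108))) = ((81 + 2*355) - 414857)*(85723 + (13692 - 1*(-135108))) = ((81 + 710) - 414857)*(85723 + (13692 + 135108)) = (791 - 414857)*(85723 + 148800) = -414066*234523 = -97108000518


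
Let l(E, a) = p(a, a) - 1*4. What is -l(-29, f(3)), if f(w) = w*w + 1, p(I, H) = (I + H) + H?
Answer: -26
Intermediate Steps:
p(I, H) = I + 2*H (p(I, H) = (H + I) + H = I + 2*H)
f(w) = 1 + w² (f(w) = w² + 1 = 1 + w²)
l(E, a) = -4 + 3*a (l(E, a) = (a + 2*a) - 1*4 = 3*a - 4 = -4 + 3*a)
-l(-29, f(3)) = -(-4 + 3*(1 + 3²)) = -(-4 + 3*(1 + 9)) = -(-4 + 3*10) = -(-4 + 30) = -1*26 = -26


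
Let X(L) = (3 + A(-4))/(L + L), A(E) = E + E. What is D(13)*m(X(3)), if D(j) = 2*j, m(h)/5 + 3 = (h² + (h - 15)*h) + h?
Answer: 11765/9 ≈ 1307.2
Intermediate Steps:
A(E) = 2*E
X(L) = -5/(2*L) (X(L) = (3 + 2*(-4))/(L + L) = (3 - 8)/((2*L)) = -5/(2*L))
m(h) = -15 + 5*h + 5*h² + 5*h*(-15 + h) (m(h) = -15 + 5*((h² + (h - 15)*h) + h) = -15 + 5*((h² + (-15 + h)*h) + h) = -15 + 5*((h² + h*(-15 + h)) + h) = -15 + 5*(h + h² + h*(-15 + h)) = -15 + (5*h + 5*h² + 5*h*(-15 + h)) = -15 + 5*h + 5*h² + 5*h*(-15 + h))
D(13)*m(X(3)) = (2*13)*(-15 - (-175)/3 + 10*(-5/2/3)²) = 26*(-15 - (-175)/3 + 10*(-5/2*⅓)²) = 26*(-15 - 70*(-⅚) + 10*(-⅚)²) = 26*(-15 + 175/3 + 10*(25/36)) = 26*(-15 + 175/3 + 125/18) = 26*(905/18) = 11765/9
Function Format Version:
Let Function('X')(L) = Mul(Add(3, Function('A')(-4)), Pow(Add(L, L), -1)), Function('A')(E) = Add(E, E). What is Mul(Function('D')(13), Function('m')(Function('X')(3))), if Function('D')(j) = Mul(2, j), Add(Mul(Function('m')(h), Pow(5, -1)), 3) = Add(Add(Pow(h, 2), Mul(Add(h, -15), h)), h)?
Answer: Rational(11765, 9) ≈ 1307.2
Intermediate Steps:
Function('A')(E) = Mul(2, E)
Function('X')(L) = Mul(Rational(-5, 2), Pow(L, -1)) (Function('X')(L) = Mul(Add(3, Mul(2, -4)), Pow(Add(L, L), -1)) = Mul(Add(3, -8), Pow(Mul(2, L), -1)) = Mul(-5, Mul(Rational(1, 2), Pow(L, -1))) = Mul(Rational(-5, 2), Pow(L, -1)))
Function('m')(h) = Add(-15, Mul(5, h), Mul(5, Pow(h, 2)), Mul(5, h, Add(-15, h))) (Function('m')(h) = Add(-15, Mul(5, Add(Add(Pow(h, 2), Mul(Add(h, -15), h)), h))) = Add(-15, Mul(5, Add(Add(Pow(h, 2), Mul(Add(-15, h), h)), h))) = Add(-15, Mul(5, Add(Add(Pow(h, 2), Mul(h, Add(-15, h))), h))) = Add(-15, Mul(5, Add(h, Pow(h, 2), Mul(h, Add(-15, h))))) = Add(-15, Add(Mul(5, h), Mul(5, Pow(h, 2)), Mul(5, h, Add(-15, h)))) = Add(-15, Mul(5, h), Mul(5, Pow(h, 2)), Mul(5, h, Add(-15, h))))
Mul(Function('D')(13), Function('m')(Function('X')(3))) = Mul(Mul(2, 13), Add(-15, Mul(-70, Mul(Rational(-5, 2), Pow(3, -1))), Mul(10, Pow(Mul(Rational(-5, 2), Pow(3, -1)), 2)))) = Mul(26, Add(-15, Mul(-70, Mul(Rational(-5, 2), Rational(1, 3))), Mul(10, Pow(Mul(Rational(-5, 2), Rational(1, 3)), 2)))) = Mul(26, Add(-15, Mul(-70, Rational(-5, 6)), Mul(10, Pow(Rational(-5, 6), 2)))) = Mul(26, Add(-15, Rational(175, 3), Mul(10, Rational(25, 36)))) = Mul(26, Add(-15, Rational(175, 3), Rational(125, 18))) = Mul(26, Rational(905, 18)) = Rational(11765, 9)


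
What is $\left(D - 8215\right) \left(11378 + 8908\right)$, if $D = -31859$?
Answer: $-812941164$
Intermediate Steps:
$\left(D - 8215\right) \left(11378 + 8908\right) = \left(-31859 - 8215\right) \left(11378 + 8908\right) = \left(-40074\right) 20286 = -812941164$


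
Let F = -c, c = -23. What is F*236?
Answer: 5428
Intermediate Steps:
F = 23 (F = -1*(-23) = 23)
F*236 = 23*236 = 5428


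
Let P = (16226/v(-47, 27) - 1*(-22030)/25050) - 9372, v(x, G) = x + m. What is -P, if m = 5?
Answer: 8147474/835 ≈ 9757.5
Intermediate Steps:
v(x, G) = 5 + x (v(x, G) = x + 5 = 5 + x)
P = -8147474/835 (P = (16226/(5 - 47) - 1*(-22030)/25050) - 9372 = (16226/(-42) + 22030*(1/25050)) - 9372 = (16226*(-1/42) + 2203/2505) - 9372 = (-1159/3 + 2203/2505) - 9372 = -321854/835 - 9372 = -8147474/835 ≈ -9757.5)
-P = -1*(-8147474/835) = 8147474/835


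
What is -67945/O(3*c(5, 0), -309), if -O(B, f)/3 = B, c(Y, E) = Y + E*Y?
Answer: 13589/9 ≈ 1509.9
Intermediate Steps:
O(B, f) = -3*B
-67945/O(3*c(5, 0), -309) = -67945*(-1/(45*(1 + 0))) = -67945/((-9*5*1)) = -67945/((-9*5)) = -67945/((-3*15)) = -67945/(-45) = -67945*(-1/45) = 13589/9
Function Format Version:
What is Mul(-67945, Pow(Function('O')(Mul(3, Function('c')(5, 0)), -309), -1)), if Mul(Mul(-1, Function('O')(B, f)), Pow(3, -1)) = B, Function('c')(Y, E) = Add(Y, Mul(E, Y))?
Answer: Rational(13589, 9) ≈ 1509.9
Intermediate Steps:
Function('O')(B, f) = Mul(-3, B)
Mul(-67945, Pow(Function('O')(Mul(3, Function('c')(5, 0)), -309), -1)) = Mul(-67945, Pow(Mul(-3, Mul(3, Mul(5, Add(1, 0)))), -1)) = Mul(-67945, Pow(Mul(-3, Mul(3, Mul(5, 1))), -1)) = Mul(-67945, Pow(Mul(-3, Mul(3, 5)), -1)) = Mul(-67945, Pow(Mul(-3, 15), -1)) = Mul(-67945, Pow(-45, -1)) = Mul(-67945, Rational(-1, 45)) = Rational(13589, 9)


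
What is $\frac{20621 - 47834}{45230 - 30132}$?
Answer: $- \frac{27213}{15098} \approx -1.8024$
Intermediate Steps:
$\frac{20621 - 47834}{45230 - 30132} = - \frac{27213}{15098}$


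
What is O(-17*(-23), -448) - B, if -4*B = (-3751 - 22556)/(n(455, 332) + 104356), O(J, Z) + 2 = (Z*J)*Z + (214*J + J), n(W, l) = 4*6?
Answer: 32800090182733/417520 ≈ 7.8559e+7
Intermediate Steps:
n(W, l) = 24
O(J, Z) = -2 + 215*J + J*Z**2 (O(J, Z) = -2 + ((Z*J)*Z + (214*J + J)) = -2 + ((J*Z)*Z + 215*J) = -2 + (J*Z**2 + 215*J) = -2 + (215*J + J*Z**2) = -2 + 215*J + J*Z**2)
B = 26307/417520 (B = -(-3751 - 22556)/(4*(24 + 104356)) = -(-26307)/(4*104380) = -1/4*(-26307/104380) = 26307/417520 ≈ 0.063008)
O(-17*(-23), -448) - B = (-2 + 215*(-17*(-23)) - 17*(-23)*(-448)**2) - 1*26307/417520 = (-2 + 215*391 + 391*200704) - 26307/417520 = (-2 + 84065 + 78475264) - 26307/417520 = 78559327 - 26307/417520 = 32800090182733/417520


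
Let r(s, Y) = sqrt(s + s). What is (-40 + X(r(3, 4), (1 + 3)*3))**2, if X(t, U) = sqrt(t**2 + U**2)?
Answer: 1750 - 400*sqrt(6) ≈ 770.20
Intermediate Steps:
r(s, Y) = sqrt(2)*sqrt(s) (r(s, Y) = sqrt(2*s) = sqrt(2)*sqrt(s))
X(t, U) = sqrt(U**2 + t**2)
(-40 + X(r(3, 4), (1 + 3)*3))**2 = (-40 + sqrt(((1 + 3)*3)**2 + (sqrt(2)*sqrt(3))**2))**2 = (-40 + sqrt((4*3)**2 + (sqrt(6))**2))**2 = (-40 + sqrt(12**2 + 6))**2 = (-40 + sqrt(144 + 6))**2 = (-40 + sqrt(150))**2 = (-40 + 5*sqrt(6))**2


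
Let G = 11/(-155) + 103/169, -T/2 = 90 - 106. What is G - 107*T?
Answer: -89677574/26195 ≈ -3423.5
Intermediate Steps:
T = 32 (T = -2*(90 - 106) = -2*(-16) = 32)
G = 14106/26195 (G = 11*(-1/155) + 103*(1/169) = -11/155 + 103/169 = 14106/26195 ≈ 0.53850)
G - 107*T = 14106/26195 - 107*32 = 14106/26195 - 3424 = -89677574/26195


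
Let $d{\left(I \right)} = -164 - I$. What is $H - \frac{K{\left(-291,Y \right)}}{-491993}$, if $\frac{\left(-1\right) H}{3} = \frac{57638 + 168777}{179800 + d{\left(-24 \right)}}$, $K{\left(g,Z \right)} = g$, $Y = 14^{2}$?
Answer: $- \frac{66847213269}{17678292476} \approx -3.7813$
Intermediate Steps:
$Y = 196$
$H = - \frac{135849}{35932}$ ($H = - 3 \frac{57638 + 168777}{179800 - 140} = - 3 \frac{226415}{179800 + \left(-164 + 24\right)} = - 3 \frac{226415}{179800 - 140} = - 3 \cdot \frac{226415}{179660} = - 3 \cdot 226415 \cdot \frac{1}{179660} = \left(-3\right) \frac{45283}{35932} = - \frac{135849}{35932} \approx -3.7807$)
$H - \frac{K{\left(-291,Y \right)}}{-491993} = - \frac{135849}{35932} - - \frac{291}{-491993} = - \frac{135849}{35932} - \left(-291\right) \left(- \frac{1}{491993}\right) = - \frac{135849}{35932} - \frac{291}{491993} = - \frac{66847213269}{17678292476}$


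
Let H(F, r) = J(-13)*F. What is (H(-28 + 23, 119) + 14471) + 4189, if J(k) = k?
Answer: 18725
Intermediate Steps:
H(F, r) = -13*F
(H(-28 + 23, 119) + 14471) + 4189 = (-13*(-28 + 23) + 14471) + 4189 = (-13*(-5) + 14471) + 4189 = (65 + 14471) + 4189 = 14536 + 4189 = 18725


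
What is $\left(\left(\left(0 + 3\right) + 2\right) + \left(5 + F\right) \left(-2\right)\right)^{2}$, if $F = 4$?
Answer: $169$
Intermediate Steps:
$\left(\left(\left(0 + 3\right) + 2\right) + \left(5 + F\right) \left(-2\right)\right)^{2} = \left(\left(\left(0 + 3\right) + 2\right) + \left(5 + 4\right) \left(-2\right)\right)^{2} = \left(\left(3 + 2\right) + 9 \left(-2\right)\right)^{2} = \left(5 - 18\right)^{2} = \left(-13\right)^{2} = 169$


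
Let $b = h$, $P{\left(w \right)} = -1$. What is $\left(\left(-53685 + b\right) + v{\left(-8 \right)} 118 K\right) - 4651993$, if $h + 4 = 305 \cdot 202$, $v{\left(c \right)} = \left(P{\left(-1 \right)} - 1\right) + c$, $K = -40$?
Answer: $-4596872$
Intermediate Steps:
$v{\left(c \right)} = -2 + c$ ($v{\left(c \right)} = \left(-1 - 1\right) + c = -2 + c$)
$h = 61606$ ($h = -4 + 305 \cdot 202 = -4 + 61610 = 61606$)
$b = 61606$
$\left(\left(-53685 + b\right) + v{\left(-8 \right)} 118 K\right) - 4651993 = \left(\left(-53685 + 61606\right) + \left(-2 - 8\right) 118 \left(-40\right)\right) - 4651993 = \left(7921 + \left(-10\right) 118 \left(-40\right)\right) - 4651993 = \left(7921 - -47200\right) - 4651993 = \left(7921 + 47200\right) - 4651993 = 55121 - 4651993 = -4596872$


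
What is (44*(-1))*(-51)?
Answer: 2244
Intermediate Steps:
(44*(-1))*(-51) = -44*(-51) = 2244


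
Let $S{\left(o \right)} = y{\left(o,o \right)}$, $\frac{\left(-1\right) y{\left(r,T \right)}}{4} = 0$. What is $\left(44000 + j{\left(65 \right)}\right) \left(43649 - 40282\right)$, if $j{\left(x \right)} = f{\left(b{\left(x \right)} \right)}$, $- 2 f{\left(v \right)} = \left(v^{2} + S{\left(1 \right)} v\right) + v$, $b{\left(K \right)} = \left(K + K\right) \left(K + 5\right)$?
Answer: $-139277806850$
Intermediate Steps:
$y{\left(r,T \right)} = 0$ ($y{\left(r,T \right)} = \left(-4\right) 0 = 0$)
$S{\left(o \right)} = 0$
$b{\left(K \right)} = 2 K \left(5 + K\right)$
$f{\left(v \right)} = - \frac{v}{2} - \frac{v^{2}}{2}$ ($f{\left(v \right)} = - \frac{\left(v^{2} + 0 v\right) + v}{2} = - \frac{\left(v^{2} + 0\right) + v}{2} = - \frac{v^{2} + v}{2} = - \frac{v + v^{2}}{2} = - \frac{v}{2} - \frac{v^{2}}{2}$)
$j{\left(x \right)} = - x \left(1 + 2 x \left(5 + x\right)\right) \left(5 + x\right)$ ($j{\left(x \right)} = - \frac{2 x \left(5 + x\right) \left(1 + 2 x \left(5 + x\right)\right)}{2} = - x \left(1 + 2 x \left(5 + x\right)\right) \left(5 + x\right)$)
$\left(44000 + j{\left(65 \right)}\right) \left(43649 - 40282\right) = \left(44000 - 65 \left(1 + 2 \cdot 65 \left(5 + 65\right)\right) \left(5 + 65\right)\right) \left(43649 - 40282\right) = \left(44000 - 65 \left(1 + 2 \cdot 65 \cdot 70\right) 70\right) 3367 = \left(44000 - 65 \left(1 + 9100\right) 70\right) 3367 = \left(44000 - 65 \cdot 9101 \cdot 70\right) 3367 = \left(44000 - 41409550\right) 3367 = \left(-41365550\right) 3367 = -139277806850$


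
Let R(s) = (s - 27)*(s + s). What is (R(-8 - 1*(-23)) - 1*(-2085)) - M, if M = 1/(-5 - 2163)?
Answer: 3739801/2168 ≈ 1725.0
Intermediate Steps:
R(s) = 2*s*(-27 + s) (R(s) = (-27 + s)*(2*s) = 2*s*(-27 + s))
M = -1/2168 (M = 1/(-2168) = -1/2168 ≈ -0.00046125)
(R(-8 - 1*(-23)) - 1*(-2085)) - M = (2*(-8 - 1*(-23))*(-27 + (-8 - 1*(-23))) - 1*(-2085)) - 1*(-1/2168) = (2*(-8 + 23)*(-27 + (-8 + 23)) + 2085) + 1/2168 = (2*15*(-27 + 15) + 2085) + 1/2168 = (2*15*(-12) + 2085) + 1/2168 = (-360 + 2085) + 1/2168 = 1725 + 1/2168 = 3739801/2168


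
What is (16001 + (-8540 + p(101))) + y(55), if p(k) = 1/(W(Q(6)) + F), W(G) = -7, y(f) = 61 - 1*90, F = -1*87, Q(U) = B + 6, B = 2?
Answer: 698607/94 ≈ 7432.0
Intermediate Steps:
Q(U) = 8 (Q(U) = 2 + 6 = 8)
F = -87
y(f) = -29 (y(f) = 61 - 90 = -29)
p(k) = -1/94 (p(k) = 1/(-7 - 87) = 1/(-94) = -1/94)
(16001 + (-8540 + p(101))) + y(55) = (16001 + (-8540 - 1/94)) - 29 = (16001 - 802761/94) - 29 = 701333/94 - 29 = 698607/94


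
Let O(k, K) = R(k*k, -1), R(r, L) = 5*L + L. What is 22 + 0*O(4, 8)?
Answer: 22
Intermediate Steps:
R(r, L) = 6*L
O(k, K) = -6 (O(k, K) = 6*(-1) = -6)
22 + 0*O(4, 8) = 22 + 0*(-6) = 22 + 0 = 22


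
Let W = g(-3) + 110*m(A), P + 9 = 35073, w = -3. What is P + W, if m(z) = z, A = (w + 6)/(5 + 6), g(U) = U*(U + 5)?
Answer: 35088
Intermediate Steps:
P = 35064 (P = -9 + 35073 = 35064)
g(U) = U*(5 + U)
A = 3/11 (A = (-3 + 6)/(5 + 6) = 3/11 ≈ 0.27273)
W = 24 (W = -3*(5 - 3) + 110*(3/11) = -3*2 + 30 = -6 + 30 = 24)
P + W = 35064 + 24 = 35088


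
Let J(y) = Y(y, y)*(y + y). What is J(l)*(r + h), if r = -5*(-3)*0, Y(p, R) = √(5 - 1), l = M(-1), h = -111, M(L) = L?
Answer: 444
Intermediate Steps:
l = -1
Y(p, R) = 2 (Y(p, R) = √4 = 2)
r = 0 (r = 15*0 = 0)
J(y) = 4*y (J(y) = 2*(y + y) = 2*(2*y) = 4*y)
J(l)*(r + h) = (4*(-1))*(0 - 111) = -4*(-111) = 444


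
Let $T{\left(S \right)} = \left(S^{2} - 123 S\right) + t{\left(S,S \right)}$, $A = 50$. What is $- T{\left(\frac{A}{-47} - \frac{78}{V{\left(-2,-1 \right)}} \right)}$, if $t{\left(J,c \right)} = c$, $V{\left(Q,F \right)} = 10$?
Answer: $- \frac{64058499}{55225} \approx -1160.0$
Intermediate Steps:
$T{\left(S \right)} = S^{2} - 122 S$ ($T{\left(S \right)} = \left(S^{2} - 123 S\right) + S = S^{2} - 122 S$)
$- T{\left(\frac{A}{-47} - \frac{78}{V{\left(-2,-1 \right)}} \right)} = - \left(\frac{50}{-47} - \frac{78}{10}\right) \left(-122 + \left(\frac{50}{-47} - \frac{78}{10}\right)\right) = - \left(50 \left(- \frac{1}{47}\right) - \frac{39}{5}\right) \left(-122 + \left(50 \left(- \frac{1}{47}\right) - \frac{39}{5}\right)\right) = - \left(- \frac{50}{47} - \frac{39}{5}\right) \left(-122 - \frac{2083}{235}\right) = - \frac{\left(-2083\right) \left(-122 - \frac{2083}{235}\right)}{235} = - \frac{\left(-2083\right) \left(-30753\right)}{235 \cdot 235} = \left(-1\right) \frac{64058499}{55225} = - \frac{64058499}{55225}$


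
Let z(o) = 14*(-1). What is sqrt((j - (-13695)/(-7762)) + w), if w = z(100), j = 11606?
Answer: sqrt(698295980658)/7762 ≈ 107.66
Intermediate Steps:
z(o) = -14
w = -14
sqrt((j - (-13695)/(-7762)) + w) = sqrt((11606 - (-13695)/(-7762)) - 14) = sqrt((11606 - (-13695)*(-1)/7762) - 14) = sqrt((11606 - 1*13695/7762) - 14) = sqrt((11606 - 13695/7762) - 14) = sqrt(90072077/7762 - 14) = sqrt(89963409/7762) = sqrt(698295980658)/7762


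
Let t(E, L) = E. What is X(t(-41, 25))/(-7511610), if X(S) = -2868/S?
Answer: -478/51329335 ≈ -9.3124e-6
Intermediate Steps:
X(t(-41, 25))/(-7511610) = -2868/(-41)/(-7511610) = -2868*(-1/41)*(-1/7511610) = (2868/41)*(-1/7511610) = -478/51329335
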